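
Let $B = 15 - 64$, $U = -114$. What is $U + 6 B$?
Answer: $-408$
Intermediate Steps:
$B = -49$ ($B = 15 - 64 = -49$)
$U + 6 B = -114 + 6 \left(-49\right) = -114 - 294 = -408$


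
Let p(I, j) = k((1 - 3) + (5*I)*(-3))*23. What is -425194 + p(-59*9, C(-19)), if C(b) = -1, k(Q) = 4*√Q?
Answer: -425194 + 92*√7963 ≈ -4.1698e+5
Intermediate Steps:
p(I, j) = 92*√(-2 - 15*I) (p(I, j) = (4*√((1 - 3) + (5*I)*(-3)))*23 = (4*√(-2 - 15*I))*23 = 92*√(-2 - 15*I))
-425194 + p(-59*9, C(-19)) = -425194 + 92*√(-2 - (-885)*9) = -425194 + 92*√(-2 - 15*(-531)) = -425194 + 92*√(-2 + 7965) = -425194 + 92*√7963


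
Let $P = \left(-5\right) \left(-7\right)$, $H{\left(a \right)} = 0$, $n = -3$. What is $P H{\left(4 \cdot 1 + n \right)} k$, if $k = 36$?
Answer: $0$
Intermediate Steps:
$P = 35$
$P H{\left(4 \cdot 1 + n \right)} k = 35 \cdot 0 \cdot 36 = 0 \cdot 36 = 0$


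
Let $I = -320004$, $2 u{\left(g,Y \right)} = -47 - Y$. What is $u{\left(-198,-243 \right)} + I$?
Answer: $-319906$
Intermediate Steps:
$u{\left(g,Y \right)} = - \frac{47}{2} - \frac{Y}{2}$ ($u{\left(g,Y \right)} = \frac{-47 - Y}{2} = - \frac{47}{2} - \frac{Y}{2}$)
$u{\left(-198,-243 \right)} + I = \left(- \frac{47}{2} - - \frac{243}{2}\right) - 320004 = \left(- \frac{47}{2} + \frac{243}{2}\right) - 320004 = 98 - 320004 = -319906$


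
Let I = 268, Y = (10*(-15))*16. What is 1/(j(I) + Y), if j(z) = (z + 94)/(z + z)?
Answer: -268/643019 ≈ -0.00041678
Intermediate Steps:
Y = -2400 (Y = -150*16 = -2400)
j(z) = (94 + z)/(2*z) (j(z) = (94 + z)/((2*z)) = (94 + z)*(1/(2*z)) = (94 + z)/(2*z))
1/(j(I) + Y) = 1/((1/2)*(94 + 268)/268 - 2400) = 1/((1/2)*(1/268)*362 - 2400) = 1/(181/268 - 2400) = 1/(-643019/268) = -268/643019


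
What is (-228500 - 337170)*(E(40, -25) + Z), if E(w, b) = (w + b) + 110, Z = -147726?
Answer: 83493457670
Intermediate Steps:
E(w, b) = 110 + b + w (E(w, b) = (b + w) + 110 = 110 + b + w)
(-228500 - 337170)*(E(40, -25) + Z) = (-228500 - 337170)*((110 - 25 + 40) - 147726) = -565670*(125 - 147726) = -565670*(-147601) = 83493457670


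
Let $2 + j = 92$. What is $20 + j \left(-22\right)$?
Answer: $-1960$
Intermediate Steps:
$j = 90$ ($j = -2 + 92 = 90$)
$20 + j \left(-22\right) = 20 + 90 \left(-22\right) = 20 - 1980 = -1960$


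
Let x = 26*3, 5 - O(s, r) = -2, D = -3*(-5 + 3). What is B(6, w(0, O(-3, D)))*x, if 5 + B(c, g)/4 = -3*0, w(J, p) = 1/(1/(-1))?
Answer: -1560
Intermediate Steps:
D = 6 (D = -3*(-2) = 6)
O(s, r) = 7 (O(s, r) = 5 - 1*(-2) = 5 + 2 = 7)
w(J, p) = -1 (w(J, p) = 1/(-1) = -1)
B(c, g) = -20 (B(c, g) = -20 + 4*(-3*0) = -20 + 4*(-1*0) = -20 + 4*0 = -20 + 0 = -20)
x = 78
B(6, w(0, O(-3, D)))*x = -20*78 = -1560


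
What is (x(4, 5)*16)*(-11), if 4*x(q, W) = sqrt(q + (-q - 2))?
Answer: -44*I*sqrt(2) ≈ -62.225*I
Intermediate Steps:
x(q, W) = I*sqrt(2)/4 (x(q, W) = sqrt(q + (-q - 2))/4 = sqrt(q + (-2 - q))/4 = sqrt(-2)/4 = (I*sqrt(2))/4 = I*sqrt(2)/4)
(x(4, 5)*16)*(-11) = ((I*sqrt(2)/4)*16)*(-11) = (4*I*sqrt(2))*(-11) = -44*I*sqrt(2)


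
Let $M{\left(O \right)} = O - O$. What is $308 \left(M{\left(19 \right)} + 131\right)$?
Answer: $40348$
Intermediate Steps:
$M{\left(O \right)} = 0$
$308 \left(M{\left(19 \right)} + 131\right) = 308 \left(0 + 131\right) = 308 \cdot 131 = 40348$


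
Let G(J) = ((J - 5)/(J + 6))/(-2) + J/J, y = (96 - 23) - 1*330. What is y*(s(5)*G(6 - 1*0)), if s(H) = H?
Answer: -29555/24 ≈ -1231.5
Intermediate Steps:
y = -257 (y = 73 - 330 = -257)
G(J) = 1 - (-5 + J)/(2*(6 + J)) (G(J) = ((-5 + J)/(6 + J))*(-½) + 1 = -(-5 + J)/(2*(6 + J)) + 1 = 1 - (-5 + J)/(2*(6 + J)))
y*(s(5)*G(6 - 1*0)) = -1285*(17 + (6 - 1*0))/(2*(6 + (6 - 1*0))) = -1285*(17 + (6 + 0))/(2*(6 + (6 + 0))) = -1285*(17 + 6)/(2*(6 + 6)) = -1285*(½)*23/12 = -1285*(½)*(1/12)*23 = -1285*23/24 = -257*115/24 = -29555/24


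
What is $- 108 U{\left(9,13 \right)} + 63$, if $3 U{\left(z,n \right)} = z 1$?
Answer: $-261$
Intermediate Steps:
$U{\left(z,n \right)} = \frac{z}{3}$ ($U{\left(z,n \right)} = \frac{z 1}{3} = \frac{z}{3}$)
$- 108 U{\left(9,13 \right)} + 63 = - 108 \cdot \frac{1}{3} \cdot 9 + 63 = \left(-108\right) 3 + 63 = -324 + 63 = -261$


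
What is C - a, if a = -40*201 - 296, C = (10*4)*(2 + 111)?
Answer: 12856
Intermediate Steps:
C = 4520 (C = 40*113 = 4520)
a = -8336 (a = -8040 - 296 = -8336)
C - a = 4520 - 1*(-8336) = 4520 + 8336 = 12856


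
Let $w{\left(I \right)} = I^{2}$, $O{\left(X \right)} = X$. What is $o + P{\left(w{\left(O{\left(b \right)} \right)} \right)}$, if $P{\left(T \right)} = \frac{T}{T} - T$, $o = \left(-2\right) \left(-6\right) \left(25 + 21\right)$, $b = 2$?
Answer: $549$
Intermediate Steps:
$o = 552$ ($o = 12 \cdot 46 = 552$)
$P{\left(T \right)} = 1 - T$
$o + P{\left(w{\left(O{\left(b \right)} \right)} \right)} = 552 + \left(1 - 2^{2}\right) = 552 + \left(1 - 4\right) = 552 - 3 = 549$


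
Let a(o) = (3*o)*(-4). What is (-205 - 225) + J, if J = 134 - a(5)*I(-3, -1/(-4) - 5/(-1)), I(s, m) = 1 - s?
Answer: -56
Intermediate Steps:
a(o) = -12*o
J = 374 (J = 134 - (-12*5)*(1 - 1*(-3)) = 134 - (-60)*(1 + 3) = 134 - (-60)*4 = 134 - 1*(-240) = 134 + 240 = 374)
(-205 - 225) + J = (-205 - 225) + 374 = -430 + 374 = -56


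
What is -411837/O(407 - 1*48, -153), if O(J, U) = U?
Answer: 137279/51 ≈ 2691.7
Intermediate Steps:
-411837/O(407 - 1*48, -153) = -411837/(-153) = -411837*(-1/153) = 137279/51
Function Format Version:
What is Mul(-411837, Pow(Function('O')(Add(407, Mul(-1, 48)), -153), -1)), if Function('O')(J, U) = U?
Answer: Rational(137279, 51) ≈ 2691.7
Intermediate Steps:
Mul(-411837, Pow(Function('O')(Add(407, Mul(-1, 48)), -153), -1)) = Mul(-411837, Pow(-153, -1)) = Mul(-411837, Rational(-1, 153)) = Rational(137279, 51)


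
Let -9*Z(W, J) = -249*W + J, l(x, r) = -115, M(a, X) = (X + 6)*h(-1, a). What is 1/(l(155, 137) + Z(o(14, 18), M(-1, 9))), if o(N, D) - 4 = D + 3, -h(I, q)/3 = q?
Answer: 3/1715 ≈ 0.0017493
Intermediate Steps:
h(I, q) = -3*q
o(N, D) = 7 + D (o(N, D) = 4 + (D + 3) = 4 + (3 + D) = 7 + D)
M(a, X) = -3*a*(6 + X) (M(a, X) = (X + 6)*(-3*a) = (6 + X)*(-3*a) = -3*a*(6 + X))
Z(W, J) = -J/9 + 83*W/3 (Z(W, J) = -(-249*W + J)/9 = -(J - 249*W)/9 = -J/9 + 83*W/3)
1/(l(155, 137) + Z(o(14, 18), M(-1, 9))) = 1/(-115 + (-(-1)*(-1)*(6 + 9)/3 + 83*(7 + 18)/3)) = 1/(-115 + (-(-1)*(-1)*15/3 + (83/3)*25)) = 1/(-115 + (-⅑*45 + 2075/3)) = 1/(-115 + (-5 + 2075/3)) = 1/(-115 + 2060/3) = 1/(1715/3) = 3/1715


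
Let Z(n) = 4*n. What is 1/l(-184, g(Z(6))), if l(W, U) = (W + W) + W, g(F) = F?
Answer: -1/552 ≈ -0.0018116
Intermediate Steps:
l(W, U) = 3*W (l(W, U) = 2*W + W = 3*W)
1/l(-184, g(Z(6))) = 1/(3*(-184)) = 1/(-552) = -1/552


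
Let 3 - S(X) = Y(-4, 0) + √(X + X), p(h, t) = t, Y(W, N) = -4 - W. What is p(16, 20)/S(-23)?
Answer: 12/11 + 4*I*√46/11 ≈ 1.0909 + 2.4663*I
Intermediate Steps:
S(X) = 3 - √2*√X (S(X) = 3 - ((-4 - 1*(-4)) + √(X + X)) = 3 - ((-4 + 4) + √(2*X)) = 3 - (0 + √2*√X) = 3 - √2*√X)
p(16, 20)/S(-23) = 20/(3 - √2*√(-23)) = 20/(3 - √2*I*√23) = 20/(3 - I*√46)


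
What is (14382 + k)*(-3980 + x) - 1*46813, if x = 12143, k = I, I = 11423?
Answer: 210599402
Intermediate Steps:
k = 11423
(14382 + k)*(-3980 + x) - 1*46813 = (14382 + 11423)*(-3980 + 12143) - 1*46813 = 25805*8163 - 46813 = 210646215 - 46813 = 210599402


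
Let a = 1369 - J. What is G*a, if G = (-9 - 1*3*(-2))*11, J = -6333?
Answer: -254166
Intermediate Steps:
G = -33 (G = (-9 - 3*(-2))*11 = (-9 + 6)*11 = -3*11 = -33)
a = 7702 (a = 1369 - 1*(-6333) = 1369 + 6333 = 7702)
G*a = -33*7702 = -254166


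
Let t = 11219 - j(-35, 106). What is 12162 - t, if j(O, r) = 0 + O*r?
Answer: -2767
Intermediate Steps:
j(O, r) = O*r
t = 14929 (t = 11219 - (-35)*106 = 11219 - 1*(-3710) = 11219 + 3710 = 14929)
12162 - t = 12162 - 1*14929 = 12162 - 14929 = -2767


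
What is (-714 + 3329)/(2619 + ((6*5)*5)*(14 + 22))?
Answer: 2615/8019 ≈ 0.32610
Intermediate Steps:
(-714 + 3329)/(2619 + ((6*5)*5)*(14 + 22)) = 2615/(2619 + (30*5)*36) = 2615/(2619 + 150*36) = 2615/(2619 + 5400) = 2615/8019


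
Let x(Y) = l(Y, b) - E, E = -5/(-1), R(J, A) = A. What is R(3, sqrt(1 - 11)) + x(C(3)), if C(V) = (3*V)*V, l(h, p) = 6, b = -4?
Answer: 1 + I*sqrt(10) ≈ 1.0 + 3.1623*I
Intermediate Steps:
E = 5 (E = -5*(-1) = 5)
C(V) = 3*V**2
x(Y) = 1 (x(Y) = 6 - 1*5 = 6 - 5 = 1)
R(3, sqrt(1 - 11)) + x(C(3)) = sqrt(1 - 11) + 1 = sqrt(-10) + 1 = I*sqrt(10) + 1 = 1 + I*sqrt(10)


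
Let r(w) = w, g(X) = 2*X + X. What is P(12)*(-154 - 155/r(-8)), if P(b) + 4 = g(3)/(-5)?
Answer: 31233/40 ≈ 780.83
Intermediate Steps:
g(X) = 3*X
P(b) = -29/5 (P(b) = -4 + (3*3)/(-5) = -4 + 9*(-⅕) = -4 - 9/5 = -29/5)
P(12)*(-154 - 155/r(-8)) = -29*(-154 - 155/(-8))/5 = -29*(-154 - 155*(-⅛))/5 = -29*(-154 + 155/8)/5 = -29/5*(-1077/8) = 31233/40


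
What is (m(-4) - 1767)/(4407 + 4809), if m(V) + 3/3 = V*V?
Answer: -73/384 ≈ -0.19010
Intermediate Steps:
m(V) = -1 + V² (m(V) = -1 + V*V = -1 + V²)
(m(-4) - 1767)/(4407 + 4809) = ((-1 + (-4)²) - 1767)/(4407 + 4809) = ((-1 + 16) - 1767)/9216 = (15 - 1767)*(1/9216) = -1752*1/9216 = -73/384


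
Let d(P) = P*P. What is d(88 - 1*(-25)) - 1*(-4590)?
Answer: 17359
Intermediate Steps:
d(P) = P**2
d(88 - 1*(-25)) - 1*(-4590) = (88 - 1*(-25))**2 - 1*(-4590) = (88 + 25)**2 + 4590 = 113**2 + 4590 = 12769 + 4590 = 17359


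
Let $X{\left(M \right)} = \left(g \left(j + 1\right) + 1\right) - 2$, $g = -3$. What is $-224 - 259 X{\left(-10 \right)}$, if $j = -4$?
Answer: $-2296$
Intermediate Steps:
$X{\left(M \right)} = 8$ ($X{\left(M \right)} = \left(- 3 \left(-4 + 1\right) + 1\right) - 2 = \left(\left(-3\right) \left(-3\right) + 1\right) - 2 = \left(9 + 1\right) - 2 = 10 - 2 = 8$)
$-224 - 259 X{\left(-10 \right)} = -224 - 2072 = -2296$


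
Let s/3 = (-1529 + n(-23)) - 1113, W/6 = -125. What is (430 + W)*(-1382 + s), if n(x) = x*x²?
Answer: 14658880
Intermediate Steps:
W = -750 (W = 6*(-125) = -750)
n(x) = x³
s = -44427 (s = 3*((-1529 + (-23)³) - 1113) = 3*((-1529 - 12167) - 1113) = 3*(-13696 - 1113) = 3*(-14809) = -44427)
(430 + W)*(-1382 + s) = (430 - 750)*(-1382 - 44427) = -320*(-45809) = 14658880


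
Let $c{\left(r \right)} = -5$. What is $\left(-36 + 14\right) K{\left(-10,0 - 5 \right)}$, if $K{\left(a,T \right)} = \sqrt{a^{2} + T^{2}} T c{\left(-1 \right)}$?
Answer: $- 2750 \sqrt{5} \approx -6149.2$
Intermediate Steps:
$K{\left(a,T \right)} = - 5 T \sqrt{T^{2} + a^{2}}$ ($K{\left(a,T \right)} = \sqrt{a^{2} + T^{2}} T \left(-5\right) = \sqrt{T^{2} + a^{2}} T \left(-5\right) = T \sqrt{T^{2} + a^{2}} \left(-5\right) = - 5 T \sqrt{T^{2} + a^{2}}$)
$\left(-36 + 14\right) K{\left(-10,0 - 5 \right)} = \left(-36 + 14\right) \left(- 5 \left(0 - 5\right) \sqrt{\left(0 - 5\right)^{2} + \left(-10\right)^{2}}\right) = - 22 \left(\left(-5\right) \left(-5\right) \sqrt{\left(-5\right)^{2} + 100}\right) = - 22 \left(\left(-5\right) \left(-5\right) \sqrt{25 + 100}\right) = - 22 \left(\left(-5\right) \left(-5\right) \sqrt{125}\right) = - 22 \left(\left(-5\right) \left(-5\right) 5 \sqrt{5}\right) = - 22 \cdot 125 \sqrt{5} = - 2750 \sqrt{5}$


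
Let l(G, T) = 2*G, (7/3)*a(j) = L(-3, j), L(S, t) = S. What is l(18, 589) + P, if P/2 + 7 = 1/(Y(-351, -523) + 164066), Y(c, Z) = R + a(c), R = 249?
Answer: 12652163/575098 ≈ 22.000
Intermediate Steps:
a(j) = -9/7 (a(j) = (3/7)*(-3) = -9/7)
Y(c, Z) = 1734/7 (Y(c, Z) = 249 - 9/7 = 1734/7)
P = -8051365/575098 (P = -14 + 2/(1734/7 + 164066) = -14 + 2/(1150196/7) = -14 + 2*(7/1150196) = -14 + 7/575098 = -8051365/575098 ≈ -14.000)
l(18, 589) + P = 2*18 - 8051365/575098 = 36 - 8051365/575098 = 12652163/575098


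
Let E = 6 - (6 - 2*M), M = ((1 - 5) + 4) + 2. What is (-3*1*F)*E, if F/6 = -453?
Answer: 32616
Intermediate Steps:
F = -2718 (F = 6*(-453) = -2718)
M = 2 (M = (-4 + 4) + 2 = 0 + 2 = 2)
E = 4 (E = 6 - (6 - 2*2) = 6 - (6 - 4) = 6 - 1*2 = 6 - 2 = 4)
(-3*1*F)*E = -3*1*(-2718)*4 = -3*(-2718)*4 = -1*(-8154)*4 = 8154*4 = 32616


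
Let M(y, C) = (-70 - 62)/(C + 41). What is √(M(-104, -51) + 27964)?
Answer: √699430/5 ≈ 167.26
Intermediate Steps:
M(y, C) = -132/(41 + C)
√(M(-104, -51) + 27964) = √(-132/(41 - 51) + 27964) = √(-132/(-10) + 27964) = √(-132*(-⅒) + 27964) = √(66/5 + 27964) = √(139886/5) = √699430/5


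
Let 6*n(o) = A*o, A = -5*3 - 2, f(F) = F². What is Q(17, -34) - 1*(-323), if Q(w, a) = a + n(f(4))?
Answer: 731/3 ≈ 243.67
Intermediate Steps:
A = -17 (A = -15 - 2 = -17)
n(o) = -17*o/6 (n(o) = (-17*o)/6 = -17*o/6)
Q(w, a) = -136/3 + a (Q(w, a) = a - 17/6*4² = a - 17/6*16 = a - 136/3 = -136/3 + a)
Q(17, -34) - 1*(-323) = (-136/3 - 34) - 1*(-323) = -238/3 + 323 = 731/3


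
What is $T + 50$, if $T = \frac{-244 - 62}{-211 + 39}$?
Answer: $\frac{4453}{86} \approx 51.779$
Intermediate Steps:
$T = \frac{153}{86}$ ($T = - \frac{306}{-172} = \left(-306\right) \left(- \frac{1}{172}\right) = \frac{153}{86} \approx 1.7791$)
$T + 50 = \frac{153}{86} + 50 = \frac{4453}{86}$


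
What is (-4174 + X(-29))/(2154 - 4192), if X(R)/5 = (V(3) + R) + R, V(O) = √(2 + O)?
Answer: 2232/1019 - 5*√5/2038 ≈ 2.1849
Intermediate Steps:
X(R) = 5*√5 + 10*R (X(R) = 5*((√(2 + 3) + R) + R) = 5*((√5 + R) + R) = 5*((R + √5) + R) = 5*(√5 + 2*R) = 5*√5 + 10*R)
(-4174 + X(-29))/(2154 - 4192) = (-4174 + (5*√5 + 10*(-29)))/(2154 - 4192) = (-4174 + (5*√5 - 290))/(-2038) = (-4174 + (-290 + 5*√5))*(-1/2038) = (-4464 + 5*√5)*(-1/2038) = 2232/1019 - 5*√5/2038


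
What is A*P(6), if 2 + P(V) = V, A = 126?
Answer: 504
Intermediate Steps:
P(V) = -2 + V
A*P(6) = 126*(-2 + 6) = 126*4 = 504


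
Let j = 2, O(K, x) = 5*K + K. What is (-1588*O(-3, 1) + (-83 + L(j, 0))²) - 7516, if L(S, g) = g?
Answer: 27957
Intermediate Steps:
O(K, x) = 6*K
(-1588*O(-3, 1) + (-83 + L(j, 0))²) - 7516 = (-9528*(-3) + (-83 + 0)²) - 7516 = (-1588*(-18) + (-83)²) - 7516 = (28584 + 6889) - 7516 = 35473 - 7516 = 27957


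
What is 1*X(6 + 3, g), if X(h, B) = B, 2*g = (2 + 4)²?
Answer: 18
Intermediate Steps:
g = 18 (g = (2 + 4)²/2 = (½)*6² = (½)*36 = 18)
1*X(6 + 3, g) = 1*18 = 18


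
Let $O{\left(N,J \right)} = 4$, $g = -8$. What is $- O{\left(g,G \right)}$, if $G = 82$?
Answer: $-4$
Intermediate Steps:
$- O{\left(g,G \right)} = \left(-1\right) 4 = -4$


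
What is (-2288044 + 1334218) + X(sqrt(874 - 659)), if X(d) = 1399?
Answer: -952427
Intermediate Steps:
(-2288044 + 1334218) + X(sqrt(874 - 659)) = (-2288044 + 1334218) + 1399 = -953826 + 1399 = -952427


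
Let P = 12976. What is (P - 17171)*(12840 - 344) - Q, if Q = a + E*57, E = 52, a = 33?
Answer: -52423717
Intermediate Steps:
Q = 2997 (Q = 33 + 52*57 = 33 + 2964 = 2997)
(P - 17171)*(12840 - 344) - Q = (12976 - 17171)*(12840 - 344) - 1*2997 = -4195*12496 - 2997 = -52420720 - 2997 = -52423717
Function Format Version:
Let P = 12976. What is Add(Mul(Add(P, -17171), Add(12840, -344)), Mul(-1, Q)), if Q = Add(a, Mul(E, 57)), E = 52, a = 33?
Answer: -52423717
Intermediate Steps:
Q = 2997 (Q = Add(33, Mul(52, 57)) = Add(33, 2964) = 2997)
Add(Mul(Add(P, -17171), Add(12840, -344)), Mul(-1, Q)) = Add(Mul(Add(12976, -17171), Add(12840, -344)), Mul(-1, 2997)) = Add(Mul(-4195, 12496), -2997) = Add(-52420720, -2997) = -52423717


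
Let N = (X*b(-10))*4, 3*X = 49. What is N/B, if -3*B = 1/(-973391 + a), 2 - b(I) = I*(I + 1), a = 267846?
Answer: -12169240160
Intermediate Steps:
X = 49/3 (X = (⅓)*49 = 49/3 ≈ 16.333)
b(I) = 2 - I*(1 + I) (b(I) = 2 - I*(I + 1) = 2 - I*(1 + I))
N = -17248/3 (N = (49*(2 - 1*(-10) - 1*(-10)²)/3)*4 = (49*(2 + 10 - 1*100)/3)*4 = (49*(2 + 10 - 100)/3)*4 = ((49/3)*(-88))*4 = -4312/3*4 = -17248/3 ≈ -5749.3)
B = 1/2116635 (B = -1/(3*(-973391 + 267846)) = -⅓/(-705545) = -⅓*(-1/705545) = 1/2116635 ≈ 4.7245e-7)
N/B = -17248/(3*1/2116635) = -17248/3*2116635 = -12169240160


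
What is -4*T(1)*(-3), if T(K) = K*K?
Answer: 12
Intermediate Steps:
T(K) = K²
-4*T(1)*(-3) = -4*1²*(-3) = -4*1*(-3) = -4*(-3) = 12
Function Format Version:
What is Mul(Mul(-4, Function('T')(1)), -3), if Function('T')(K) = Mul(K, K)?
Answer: 12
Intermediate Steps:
Function('T')(K) = Pow(K, 2)
Mul(Mul(-4, Function('T')(1)), -3) = Mul(Mul(-4, Pow(1, 2)), -3) = Mul(Mul(-4, 1), -3) = Mul(-4, -3) = 12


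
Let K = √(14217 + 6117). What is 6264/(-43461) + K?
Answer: -696/4829 + √20334 ≈ 142.45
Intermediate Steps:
K = √20334 ≈ 142.60
6264/(-43461) + K = 6264/(-43461) + √20334 = 6264*(-1/43461) + √20334 = -696/4829 + √20334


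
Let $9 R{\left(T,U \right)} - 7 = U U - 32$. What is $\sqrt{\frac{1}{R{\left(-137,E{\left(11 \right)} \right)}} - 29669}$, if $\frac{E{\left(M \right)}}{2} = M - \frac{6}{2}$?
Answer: $\frac{i \sqrt{175907270}}{77} \approx 172.25 i$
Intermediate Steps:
$E{\left(M \right)} = -6 + 2 M$ ($E{\left(M \right)} = 2 \left(M - \frac{6}{2}\right) = 2 \left(M - 3\right) = 2 \left(-3 + M\right) = -6 + 2 M$)
$R{\left(T,U \right)} = - \frac{25}{9} + \frac{U^{2}}{9}$ ($R{\left(T,U \right)} = \frac{7}{9} + \frac{U U - 32}{9} = \frac{7}{9} + \frac{U^{2} - 32}{9} = \frac{7}{9} + \frac{-32 + U^{2}}{9} = \frac{7}{9} + \left(- \frac{32}{9} + \frac{U^{2}}{9}\right) = - \frac{25}{9} + \frac{U^{2}}{9}$)
$\sqrt{\frac{1}{R{\left(-137,E{\left(11 \right)} \right)}} - 29669} = \sqrt{\frac{1}{- \frac{25}{9} + \frac{\left(-6 + 2 \cdot 11\right)^{2}}{9}} - 29669} = \sqrt{\frac{1}{- \frac{25}{9} + \frac{\left(-6 + 22\right)^{2}}{9}} - 29669} = \sqrt{\frac{1}{- \frac{25}{9} + \frac{16^{2}}{9}} - 29669} = \sqrt{\frac{1}{- \frac{25}{9} + \frac{1}{9} \cdot 256} - 29669} = \sqrt{\frac{1}{- \frac{25}{9} + \frac{256}{9}} - 29669} = \sqrt{\frac{1}{\frac{77}{3}} - 29669} = \sqrt{\frac{3}{77} - 29669} = \sqrt{- \frac{2284510}{77}} = \frac{i \sqrt{175907270}}{77}$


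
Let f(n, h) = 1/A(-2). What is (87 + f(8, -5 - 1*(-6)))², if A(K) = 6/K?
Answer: 67600/9 ≈ 7511.1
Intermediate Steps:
f(n, h) = -⅓ (f(n, h) = 1/(6/(-2)) = 1/(6*(-½)) = 1/(-3) = -⅓)
(87 + f(8, -5 - 1*(-6)))² = (87 - ⅓)² = (260/3)² = 67600/9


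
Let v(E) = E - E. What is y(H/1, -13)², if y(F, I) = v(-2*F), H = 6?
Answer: 0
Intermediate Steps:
v(E) = 0
y(F, I) = 0
y(H/1, -13)² = 0² = 0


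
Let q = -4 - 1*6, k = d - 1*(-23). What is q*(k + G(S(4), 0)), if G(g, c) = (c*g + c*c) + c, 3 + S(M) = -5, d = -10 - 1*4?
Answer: -90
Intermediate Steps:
d = -14 (d = -10 - 4 = -14)
S(M) = -8 (S(M) = -3 - 5 = -8)
G(g, c) = c + c² + c*g (G(g, c) = (c*g + c²) + c = (c² + c*g) + c = c + c² + c*g)
k = 9 (k = -14 - 1*(-23) = -14 + 23 = 9)
q = -10 (q = -4 - 6 = -10)
q*(k + G(S(4), 0)) = -10*(9 + 0*(1 + 0 - 8)) = -10*(9 + 0*(-7)) = -10*(9 + 0) = -10*9 = -90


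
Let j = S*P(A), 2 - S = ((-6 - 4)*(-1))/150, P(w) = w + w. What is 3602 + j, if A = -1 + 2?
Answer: 54088/15 ≈ 3605.9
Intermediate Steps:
A = 1
P(w) = 2*w
S = 29/15 (S = 2 - (-6 - 4)*(-1)/150 = 2 - (-10*(-1))/150 = 2 - 10/150 = 2 - 1*1/15 = 2 - 1/15 = 29/15 ≈ 1.9333)
j = 58/15 (j = 29*(2*1)/15 = (29/15)*2 = 58/15 ≈ 3.8667)
3602 + j = 3602 + 58/15 = 54088/15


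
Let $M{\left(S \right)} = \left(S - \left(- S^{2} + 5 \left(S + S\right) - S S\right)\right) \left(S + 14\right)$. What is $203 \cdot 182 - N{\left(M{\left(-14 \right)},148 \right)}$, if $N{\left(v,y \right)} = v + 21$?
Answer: $36925$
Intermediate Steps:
$M{\left(S \right)} = \left(14 + S\right) \left(- 9 S + 2 S^{2}\right)$ ($M{\left(S \right)} = \left(S + \left(\left(S^{2} + S^{2}\right) - 5 \cdot 2 S\right)\right) \left(14 + S\right) = \left(S + \left(2 S^{2} - 10 S\right)\right) \left(14 + S\right) = \left(S + \left(- 10 S + 2 S^{2}\right)\right) \left(14 + S\right) = \left(- 9 S + 2 S^{2}\right) \left(14 + S\right) = \left(14 + S\right) \left(- 9 S + 2 S^{2}\right)$)
$N{\left(v,y \right)} = 21 + v$
$203 \cdot 182 - N{\left(M{\left(-14 \right)},148 \right)} = 203 \cdot 182 - \left(21 - 14 \left(-126 + 2 \left(-14\right)^{2} + 19 \left(-14\right)\right)\right) = 36946 - \left(21 - 14 \left(-126 + 2 \cdot 196 - 266\right)\right) = 36946 - \left(21 - 14 \left(-126 + 392 - 266\right)\right) = 36946 - \left(21 - 0\right) = 36946 - \left(21 + 0\right) = 36946 - 21 = 36925$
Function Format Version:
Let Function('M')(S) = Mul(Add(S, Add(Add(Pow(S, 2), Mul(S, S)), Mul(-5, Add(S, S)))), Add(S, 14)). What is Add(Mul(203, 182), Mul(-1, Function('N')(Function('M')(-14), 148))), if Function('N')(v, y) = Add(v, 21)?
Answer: 36925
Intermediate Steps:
Function('M')(S) = Mul(Add(14, S), Add(Mul(-9, S), Mul(2, Pow(S, 2)))) (Function('M')(S) = Mul(Add(S, Add(Add(Pow(S, 2), Pow(S, 2)), Mul(-5, Mul(2, S)))), Add(14, S)) = Mul(Add(S, Add(Mul(2, Pow(S, 2)), Mul(-10, S))), Add(14, S)) = Mul(Add(S, Add(Mul(-10, S), Mul(2, Pow(S, 2)))), Add(14, S)) = Mul(Add(Mul(-9, S), Mul(2, Pow(S, 2))), Add(14, S)) = Mul(Add(14, S), Add(Mul(-9, S), Mul(2, Pow(S, 2)))))
Function('N')(v, y) = Add(21, v)
Add(Mul(203, 182), Mul(-1, Function('N')(Function('M')(-14), 148))) = Add(Mul(203, 182), Mul(-1, Add(21, Mul(-14, Add(-126, Mul(2, Pow(-14, 2)), Mul(19, -14)))))) = Add(36946, Mul(-1, Add(21, Mul(-14, Add(-126, Mul(2, 196), -266))))) = Add(36946, Mul(-1, Add(21, Mul(-14, Add(-126, 392, -266))))) = Add(36946, Mul(-1, Add(21, Mul(-14, 0)))) = Add(36946, Mul(-1, Add(21, 0))) = Add(36946, Mul(-1, 21)) = Add(36946, -21) = 36925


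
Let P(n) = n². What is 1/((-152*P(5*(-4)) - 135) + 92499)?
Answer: 1/31564 ≈ 3.1682e-5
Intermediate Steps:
1/((-152*P(5*(-4)) - 135) + 92499) = 1/((-152*(5*(-4))² - 135) + 92499) = 1/((-152*(-20)² - 135) + 92499) = 1/((-152*400 - 135) + 92499) = 1/((-60800 - 135) + 92499) = 1/(-60935 + 92499) = 1/31564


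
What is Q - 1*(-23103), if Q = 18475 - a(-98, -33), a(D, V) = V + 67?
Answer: 41544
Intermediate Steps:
a(D, V) = 67 + V
Q = 18441 (Q = 18475 - (67 - 33) = 18475 - 1*34 = 18475 - 34 = 18441)
Q - 1*(-23103) = 18441 - 1*(-23103) = 18441 + 23103 = 41544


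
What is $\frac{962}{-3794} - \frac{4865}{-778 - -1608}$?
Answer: $- \frac{1925627}{314902} \approx -6.115$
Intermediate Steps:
$\frac{962}{-3794} - \frac{4865}{-778 - -1608} = 962 \left(- \frac{1}{3794}\right) - \frac{4865}{-778 + 1608} = - \frac{481}{1897} - \frac{4865}{830} = - \frac{481}{1897} - \frac{973}{166} = - \frac{1925627}{314902}$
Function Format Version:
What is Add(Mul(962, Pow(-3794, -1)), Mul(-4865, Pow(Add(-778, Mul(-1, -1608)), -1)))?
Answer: Rational(-1925627, 314902) ≈ -6.1150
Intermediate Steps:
Add(Mul(962, Pow(-3794, -1)), Mul(-4865, Pow(Add(-778, Mul(-1, -1608)), -1))) = Add(Mul(962, Rational(-1, 3794)), Mul(-4865, Pow(Add(-778, 1608), -1))) = Add(Rational(-481, 1897), Mul(-4865, Pow(830, -1))) = Add(Rational(-481, 1897), Mul(-4865, Rational(1, 830))) = Add(Rational(-481, 1897), Rational(-973, 166)) = Rational(-1925627, 314902)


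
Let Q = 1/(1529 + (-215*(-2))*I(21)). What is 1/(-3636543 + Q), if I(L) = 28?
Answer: -13569/49344251966 ≈ -2.7499e-7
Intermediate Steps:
Q = 1/13569 (Q = 1/(1529 - 215*(-2)*28) = 1/(1529 + 430*28) = 1/(1529 + 12040) = 1/13569 ≈ 7.3697e-5)
1/(-3636543 + Q) = 1/(-3636543 + 1/13569) = 1/(-49344251966/13569) = -13569/49344251966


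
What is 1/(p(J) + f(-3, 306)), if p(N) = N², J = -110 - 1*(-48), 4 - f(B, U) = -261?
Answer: 1/4109 ≈ 0.00024337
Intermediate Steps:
f(B, U) = 265 (f(B, U) = 4 - 1*(-261) = 4 + 261 = 265)
J = -62 (J = -110 + 48 = -62)
1/(p(J) + f(-3, 306)) = 1/((-62)² + 265) = 1/(3844 + 265) = 1/4109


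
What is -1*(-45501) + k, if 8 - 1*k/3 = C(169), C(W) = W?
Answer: 45018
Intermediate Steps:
k = -483 (k = 24 - 3*169 = 24 - 507 = -483)
-1*(-45501) + k = -1*(-45501) - 483 = 45501 - 483 = 45018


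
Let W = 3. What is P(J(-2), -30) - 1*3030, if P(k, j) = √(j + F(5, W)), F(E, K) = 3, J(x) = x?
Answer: -3030 + 3*I*√3 ≈ -3030.0 + 5.1962*I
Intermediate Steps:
P(k, j) = √(3 + j) (P(k, j) = √(j + 3) = √(3 + j))
P(J(-2), -30) - 1*3030 = √(3 - 30) - 1*3030 = √(-27) - 3030 = 3*I*√3 - 3030 = -3030 + 3*I*√3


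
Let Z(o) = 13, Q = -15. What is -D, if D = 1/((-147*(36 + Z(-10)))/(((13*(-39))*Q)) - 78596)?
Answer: 2535/199243261 ≈ 1.2723e-5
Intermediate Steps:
D = -2535/199243261 (D = 1/((-147*(36 + 13))/(((13*(-39))*(-15))) - 78596) = 1/((-147*49)/((-507*(-15))) - 78596) = 1/(-7203/7605 - 78596) = 1/(-7203*1/7605 - 78596) = 1/(-2401/2535 - 78596) = 1/(-199243261/2535) = -2535/199243261 ≈ -1.2723e-5)
-D = -1*(-2535/199243261) = 2535/199243261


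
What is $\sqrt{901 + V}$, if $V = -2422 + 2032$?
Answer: $\sqrt{511} \approx 22.605$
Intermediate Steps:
$V = -390$
$\sqrt{901 + V} = \sqrt{901 - 390} = \sqrt{511}$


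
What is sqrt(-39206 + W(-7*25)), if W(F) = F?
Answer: I*sqrt(39381) ≈ 198.45*I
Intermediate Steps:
sqrt(-39206 + W(-7*25)) = sqrt(-39206 - 7*25) = sqrt(-39206 - 175) = sqrt(-39381) = I*sqrt(39381)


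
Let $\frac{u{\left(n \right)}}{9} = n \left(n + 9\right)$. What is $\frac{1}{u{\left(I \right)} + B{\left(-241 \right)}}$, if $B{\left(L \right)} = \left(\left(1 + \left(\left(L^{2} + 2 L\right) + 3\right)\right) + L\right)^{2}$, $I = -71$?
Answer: $\frac{1}{3290438662} \approx 3.0391 \cdot 10^{-10}$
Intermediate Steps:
$u{\left(n \right)} = 9 n \left(9 + n\right)$ ($u{\left(n \right)} = 9 n \left(n + 9\right) = 9 n \left(9 + n\right)$)
$B{\left(L \right)} = \left(4 + L^{2} + 3 L\right)^{2}$ ($B{\left(L \right)} = \left(\left(1 + \left(3 + L^{2} + 2 L\right)\right) + L\right)^{2} = \left(\left(4 + L^{2} + 2 L\right) + L\right)^{2} = \left(4 + L^{2} + 3 L\right)^{2}$)
$\frac{1}{u{\left(I \right)} + B{\left(-241 \right)}} = \frac{1}{9 \left(-71\right) \left(9 - 71\right) + \left(4 + \left(-241\right)^{2} + 3 \left(-241\right)\right)^{2}} = \frac{1}{9 \left(-71\right) \left(-62\right) + \left(4 + 58081 - 723\right)^{2}} = \frac{1}{39618 + 57362^{2}} = \frac{1}{39618 + 3290399044} = \frac{1}{3290438662}$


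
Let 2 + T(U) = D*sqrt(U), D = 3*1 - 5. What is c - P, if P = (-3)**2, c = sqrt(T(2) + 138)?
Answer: -9 + sqrt(136 - 2*sqrt(2)) ≈ 2.5400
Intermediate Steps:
D = -2 (D = 3 - 5 = -2)
T(U) = -2 - 2*sqrt(U)
c = sqrt(136 - 2*sqrt(2)) (c = sqrt((-2 - 2*sqrt(2)) + 138) = sqrt(136 - 2*sqrt(2)) ≈ 11.540)
P = 9
c - P = sqrt(136 - 2*sqrt(2)) - 1*9 = sqrt(136 - 2*sqrt(2)) - 9 = -9 + sqrt(136 - 2*sqrt(2))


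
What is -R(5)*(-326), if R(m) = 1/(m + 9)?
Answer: 163/7 ≈ 23.286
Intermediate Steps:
R(m) = 1/(9 + m)
-R(5)*(-326) = -(-326)/(9 + 5) = -(-326)/14 = -1*(-163/7) = 163/7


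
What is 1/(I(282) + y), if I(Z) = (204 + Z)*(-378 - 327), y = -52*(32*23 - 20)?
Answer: -1/379862 ≈ -2.6325e-6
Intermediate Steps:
y = -37232 (y = -52*(736 - 20) = -52*716 = -37232)
I(Z) = -143820 - 705*Z (I(Z) = (204 + Z)*(-705) = -143820 - 705*Z)
1/(I(282) + y) = 1/((-143820 - 705*282) - 37232) = 1/((-143820 - 198810) - 37232) = 1/(-342630 - 37232) = 1/(-379862) = -1/379862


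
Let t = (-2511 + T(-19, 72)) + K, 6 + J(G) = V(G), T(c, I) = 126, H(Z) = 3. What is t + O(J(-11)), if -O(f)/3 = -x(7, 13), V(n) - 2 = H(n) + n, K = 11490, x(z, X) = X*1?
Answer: 9144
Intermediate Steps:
x(z, X) = X
V(n) = 5 + n (V(n) = 2 + (3 + n) = 5 + n)
J(G) = -1 + G (J(G) = -6 + (5 + G) = -1 + G)
O(f) = 39 (O(f) = -(-3)*13 = -3*(-13) = 39)
t = 9105 (t = (-2511 + 126) + 11490 = -2385 + 11490 = 9105)
t + O(J(-11)) = 9105 + 39 = 9144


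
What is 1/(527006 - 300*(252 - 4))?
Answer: 1/452606 ≈ 2.2094e-6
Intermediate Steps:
1/(527006 - 300*(252 - 4)) = 1/(527006 - 300*248) = 1/(527006 - 74400) = 1/452606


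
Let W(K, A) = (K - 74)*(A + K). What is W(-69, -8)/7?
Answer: 1573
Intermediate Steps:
W(K, A) = (-74 + K)*(A + K)
W(-69, -8)/7 = ((-69)² - 74*(-8) - 74*(-69) - 8*(-69))/7 = (4761 + 592 + 5106 + 552)*(⅐) = 11011*(⅐) = 1573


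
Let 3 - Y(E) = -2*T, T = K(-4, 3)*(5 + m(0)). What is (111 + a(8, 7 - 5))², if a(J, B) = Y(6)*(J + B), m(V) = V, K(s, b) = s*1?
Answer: 67081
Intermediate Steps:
K(s, b) = s
T = -20 (T = -4*(5 + 0) = -4*5 = -20)
Y(E) = -37 (Y(E) = 3 - (-2)*(-20) = 3 - 1*40 = 3 - 40 = -37)
a(J, B) = -37*B - 37*J (a(J, B) = -37*(J + B) = -37*(B + J) = -37*B - 37*J)
(111 + a(8, 7 - 5))² = (111 + (-37*(7 - 5) - 37*8))² = (111 + (-37*2 - 296))² = (111 + (-74 - 296))² = (111 - 370)² = (-259)² = 67081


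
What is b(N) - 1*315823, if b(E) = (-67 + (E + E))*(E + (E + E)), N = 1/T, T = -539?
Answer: -91753105438/290521 ≈ -3.1582e+5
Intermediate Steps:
N = -1/539 (N = 1/(-539) = -1/539 ≈ -0.0018553)
b(E) = 3*E*(-67 + 2*E) (b(E) = (-67 + 2*E)*(E + 2*E) = (-67 + 2*E)*(3*E) = 3*E*(-67 + 2*E))
b(N) - 1*315823 = 3*(-1/539)*(-67 + 2*(-1/539)) - 1*315823 = 3*(-1/539)*(-67 - 2/539) - 315823 = 3*(-1/539)*(-36115/539) - 315823 = 108345/290521 - 315823 = -91753105438/290521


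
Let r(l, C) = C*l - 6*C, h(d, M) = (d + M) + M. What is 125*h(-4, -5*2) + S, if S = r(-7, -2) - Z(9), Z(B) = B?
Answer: -2983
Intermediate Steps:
h(d, M) = d + 2*M (h(d, M) = (M + d) + M = d + 2*M)
r(l, C) = -6*C + C*l
S = 17 (S = -2*(-6 - 7) - 1*9 = -2*(-13) - 9 = 26 - 9 = 17)
125*h(-4, -5*2) + S = 125*(-4 + 2*(-5*2)) + 17 = 125*(-4 + 2*(-10)) + 17 = 125*(-4 - 20) + 17 = 125*(-24) + 17 = -3000 + 17 = -2983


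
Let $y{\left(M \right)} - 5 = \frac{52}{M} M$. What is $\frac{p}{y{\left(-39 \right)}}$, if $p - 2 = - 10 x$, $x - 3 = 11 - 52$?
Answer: $\frac{382}{57} \approx 6.7018$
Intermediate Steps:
$x = -38$ ($x = 3 + \left(11 - 52\right) = 3 - 41 = -38$)
$y{\left(M \right)} = 57$ ($y{\left(M \right)} = 5 + \frac{52}{M} M = 5 + 52 = 57$)
$p = 382$ ($p = 2 - -380 = 2 + 380 = 382$)
$\frac{p}{y{\left(-39 \right)}} = \frac{382}{57}$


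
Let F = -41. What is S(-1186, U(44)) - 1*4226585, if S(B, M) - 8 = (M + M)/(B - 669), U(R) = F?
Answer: -7840300253/1855 ≈ -4.2266e+6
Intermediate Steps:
U(R) = -41
S(B, M) = 8 + 2*M/(-669 + B) (S(B, M) = 8 + (M + M)/(B - 669) = 8 + (2*M)/(-669 + B) = 8 + 2*M/(-669 + B))
S(-1186, U(44)) - 1*4226585 = 2*(-2676 - 41 + 4*(-1186))/(-669 - 1186) - 1*4226585 = 2*(-2676 - 41 - 4744)/(-1855) - 4226585 = 2*(-1/1855)*(-7461) - 4226585 = 14922/1855 - 4226585 = -7840300253/1855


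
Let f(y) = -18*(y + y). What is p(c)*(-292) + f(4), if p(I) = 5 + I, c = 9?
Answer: -4232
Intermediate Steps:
f(y) = -36*y
p(c)*(-292) + f(4) = (5 + 9)*(-292) - 36*4 = 14*(-292) - 144 = -4088 - 144 = -4232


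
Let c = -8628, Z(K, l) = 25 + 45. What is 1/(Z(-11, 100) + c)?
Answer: -1/8558 ≈ -0.00011685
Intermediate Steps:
Z(K, l) = 70
1/(Z(-11, 100) + c) = 1/(70 - 8628) = 1/(-8558) = -1/8558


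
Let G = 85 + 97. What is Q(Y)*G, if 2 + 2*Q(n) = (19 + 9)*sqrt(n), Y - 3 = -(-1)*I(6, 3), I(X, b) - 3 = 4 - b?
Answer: -182 + 2548*sqrt(7) ≈ 6559.4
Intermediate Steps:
I(X, b) = 7 - b (I(X, b) = 3 + (4 - b) = 7 - b)
G = 182
Y = 7 (Y = 3 - (-1)*(7 - 1*3) = 3 - (-1)*(7 - 3) = 3 - (-1)*4 = 3 - 1*(-4) = 3 + 4 = 7)
Q(n) = -1 + 14*sqrt(n) (Q(n) = -1 + ((19 + 9)*sqrt(n))/2 = -1 + (28*sqrt(n))/2 = -1 + 14*sqrt(n))
Q(Y)*G = (-1 + 14*sqrt(7))*182 = -182 + 2548*sqrt(7)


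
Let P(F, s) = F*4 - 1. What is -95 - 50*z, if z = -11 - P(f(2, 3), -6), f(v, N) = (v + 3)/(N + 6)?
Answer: 4645/9 ≈ 516.11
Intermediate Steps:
f(v, N) = (3 + v)/(6 + N)
P(F, s) = -1 + 4*F (P(F, s) = 4*F - 1 = -1 + 4*F)
z = -110/9 (z = -11 - (-1 + 4*((3 + 2)/(6 + 3))) = -11 - (-1 + 4*(5/9)) = -11 - (-1 + 20/9) = -11 - 1*11/9 = -11 - 11/9 = -110/9 ≈ -12.222)
-95 - 50*z = -95 - 50*(-110/9) = -95 + 5500/9 = 4645/9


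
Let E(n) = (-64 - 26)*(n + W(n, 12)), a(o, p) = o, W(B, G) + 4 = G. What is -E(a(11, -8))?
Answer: 1710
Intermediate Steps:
W(B, G) = -4 + G
E(n) = -720 - 90*n (E(n) = (-64 - 26)*(n + (-4 + 12)) = -90*(n + 8) = -90*(8 + n) = -720 - 90*n)
-E(a(11, -8)) = -(-720 - 90*11) = -(-720 - 990) = -1*(-1710) = 1710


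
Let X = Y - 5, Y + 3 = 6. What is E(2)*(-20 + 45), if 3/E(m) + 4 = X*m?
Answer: -75/8 ≈ -9.3750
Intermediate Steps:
Y = 3 (Y = -3 + 6 = 3)
X = -2 (X = 3 - 5 = -2)
E(m) = 3/(-4 - 2*m)
E(2)*(-20 + 45) = (3/(2*(-2 - 1*2)))*(-20 + 45) = (3/(2*(-2 - 2)))*25 = ((3/2)/(-4))*25 = ((3/2)*(-1/4))*25 = -3/8*25 = -75/8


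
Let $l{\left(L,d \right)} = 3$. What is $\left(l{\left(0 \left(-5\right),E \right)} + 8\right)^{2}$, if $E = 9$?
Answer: $121$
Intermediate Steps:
$\left(l{\left(0 \left(-5\right),E \right)} + 8\right)^{2} = \left(3 + 8\right)^{2} = 11^{2} = 121$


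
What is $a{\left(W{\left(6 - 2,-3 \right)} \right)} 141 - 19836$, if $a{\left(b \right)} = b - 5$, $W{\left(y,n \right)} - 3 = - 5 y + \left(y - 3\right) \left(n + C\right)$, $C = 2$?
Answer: $-23079$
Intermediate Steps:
$W{\left(y,n \right)} = 3 - 5 y + \left(-3 + y\right) \left(2 + n\right)$ ($W{\left(y,n \right)} = 3 - \left(5 y - \left(y - 3\right) \left(n + 2\right)\right) = 3 - \left(5 y - \left(-3 + y\right) \left(2 + n\right)\right) = 3 - 5 y + \left(-3 + y\right) \left(2 + n\right)$)
$a{\left(b \right)} = -5 + b$
$a{\left(W{\left(6 - 2,-3 \right)} \right)} 141 - 19836 = \left(-5 - \left(-6 + 6 \left(6 - 2\right)\right)\right) 141 - 19836 = \left(-5 - 18\right) 141 - 19836 = \left(-23\right) 141 - 19836 = -3243 - 19836 = -23079$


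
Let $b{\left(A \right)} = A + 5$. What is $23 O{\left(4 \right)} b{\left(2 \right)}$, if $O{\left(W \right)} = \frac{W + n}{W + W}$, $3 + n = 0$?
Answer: $\frac{161}{8} \approx 20.125$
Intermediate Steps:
$n = -3$ ($n = -3 + 0 = -3$)
$b{\left(A \right)} = 5 + A$
$O{\left(W \right)} = \frac{-3 + W}{2 W}$ ($O{\left(W \right)} = \frac{W - 3}{W + W} = \frac{-3 + W}{2 W}$)
$23 O{\left(4 \right)} b{\left(2 \right)} = 23 \frac{-3 + 4}{2 \cdot 4} \left(5 + 2\right) = 23 \cdot \frac{1}{2} \cdot \frac{1}{4} \cdot 1 \cdot 7 = 23 \cdot \frac{1}{8} \cdot 7 = \frac{23}{8} \cdot 7 = \frac{161}{8}$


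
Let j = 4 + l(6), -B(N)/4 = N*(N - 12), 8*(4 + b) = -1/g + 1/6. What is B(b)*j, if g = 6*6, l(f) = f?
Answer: -26398205/10368 ≈ -2546.1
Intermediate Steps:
g = 36
b = -1147/288 (b = -4 + (-1/36 + 1/6)/8 = -4 + (-1*1/36 + 1*(⅙))/8 = -4 + (-1/36 + ⅙)/8 = -4 + (⅛)*(5/36) = -4 + 5/288 = -1147/288 ≈ -3.9826)
B(N) = -4*N*(-12 + N) (B(N) = -4*N*(N - 12) = -4*N*(-12 + N))
j = 10 (j = 4 + 6 = 10)
B(b)*j = (4*(-1147/288)*(12 - 1*(-1147/288)))*10 = (4*(-1147/288)*(12 + 1147/288))*10 = (4*(-1147/288)*(4603/288))*10 = -5279641/20736*10 = -26398205/10368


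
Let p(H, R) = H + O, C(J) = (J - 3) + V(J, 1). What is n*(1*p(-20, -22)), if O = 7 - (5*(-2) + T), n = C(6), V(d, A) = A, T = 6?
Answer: -36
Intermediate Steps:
C(J) = -2 + J (C(J) = (J - 3) + 1 = (-3 + J) + 1 = -2 + J)
n = 4 (n = -2 + 6 = 4)
O = 11 (O = 7 - (5*(-2) + 6) = 7 - (-10 + 6) = 7 - 1*(-4) = 7 + 4 = 11)
p(H, R) = 11 + H (p(H, R) = H + 11 = 11 + H)
n*(1*p(-20, -22)) = 4*(1*(11 - 20)) = 4*(1*(-9)) = 4*(-9) = -36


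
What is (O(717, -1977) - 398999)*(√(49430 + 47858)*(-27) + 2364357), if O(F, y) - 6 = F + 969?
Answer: -939375586599 + 21454578*√24322 ≈ -9.3603e+11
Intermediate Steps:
O(F, y) = 975 + F (O(F, y) = 6 + (F + 969) = 6 + (969 + F) = 975 + F)
(O(717, -1977) - 398999)*(√(49430 + 47858)*(-27) + 2364357) = ((975 + 717) - 398999)*(√(49430 + 47858)*(-27) + 2364357) = (1692 - 398999)*(√97288*(-27) + 2364357) = -397307*((2*√24322)*(-27) + 2364357) = -397307*(-54*√24322 + 2364357) = -397307*(2364357 - 54*√24322) = -939375586599 + 21454578*√24322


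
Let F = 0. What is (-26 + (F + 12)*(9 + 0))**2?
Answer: 6724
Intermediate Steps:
(-26 + (F + 12)*(9 + 0))**2 = (-26 + (0 + 12)*(9 + 0))**2 = (-26 + 12*9)**2 = (-26 + 108)**2 = 82**2 = 6724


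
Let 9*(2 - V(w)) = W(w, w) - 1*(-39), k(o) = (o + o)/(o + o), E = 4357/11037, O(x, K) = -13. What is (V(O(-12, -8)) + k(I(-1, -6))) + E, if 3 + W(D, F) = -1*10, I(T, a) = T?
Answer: 16750/33111 ≈ 0.50587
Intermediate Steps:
W(D, F) = -13 (W(D, F) = -3 - 1*10 = -3 - 10 = -13)
E = 4357/11037 (E = 4357*(1/11037) = 4357/11037 ≈ 0.39476)
k(o) = 1 (k(o) = (2*o)/((2*o)) = (2*o)*(1/(2*o)) = 1)
V(w) = -8/9 (V(w) = 2 - (-13 - 1*(-39))/9 = 2 - (-13 + 39)/9 = 2 - ⅑*26 = 2 - 26/9 = -8/9)
(V(O(-12, -8)) + k(I(-1, -6))) + E = (-8/9 + 1) + 4357/11037 = ⅑ + 4357/11037 = 16750/33111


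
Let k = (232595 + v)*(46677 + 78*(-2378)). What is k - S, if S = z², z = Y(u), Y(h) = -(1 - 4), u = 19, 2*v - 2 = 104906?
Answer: -39566796552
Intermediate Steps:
v = 52454 (v = 1 + (½)*104906 = 1 + 52453 = 52454)
Y(h) = 3 (Y(h) = -1*(-3) = 3)
z = 3
k = -39566796543 (k = (232595 + 52454)*(46677 + 78*(-2378)) = 285049*(46677 - 185484) = 285049*(-138807) = -39566796543)
S = 9 (S = 3² = 9)
k - S = -39566796543 - 1*9 = -39566796543 - 9 = -39566796552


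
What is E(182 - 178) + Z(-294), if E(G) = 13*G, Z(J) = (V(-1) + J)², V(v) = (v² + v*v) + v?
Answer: 85901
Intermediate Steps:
V(v) = v + 2*v² (V(v) = (v² + v²) + v = 2*v² + v = v + 2*v²)
Z(J) = (1 + J)² (Z(J) = (-(1 + 2*(-1)) + J)² = (-(1 - 2) + J)² = (-1*(-1) + J)² = (1 + J)²)
E(182 - 178) + Z(-294) = 13*(182 - 178) + (1 - 294)² = 13*4 + (-293)² = 52 + 85849 = 85901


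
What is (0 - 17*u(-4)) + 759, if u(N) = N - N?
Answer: 759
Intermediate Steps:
u(N) = 0
(0 - 17*u(-4)) + 759 = (0 - 17*0) + 759 = (0 + 0) + 759 = 0 + 759 = 759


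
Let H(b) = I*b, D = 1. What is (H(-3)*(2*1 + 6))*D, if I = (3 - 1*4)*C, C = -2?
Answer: -48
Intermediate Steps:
I = 2 (I = (3 - 1*4)*(-2) = (3 - 4)*(-2) = -1*(-2) = 2)
H(b) = 2*b
(H(-3)*(2*1 + 6))*D = ((2*(-3))*(2*1 + 6))*1 = -6*(2 + 6)*1 = -6*8*1 = -48*1 = -48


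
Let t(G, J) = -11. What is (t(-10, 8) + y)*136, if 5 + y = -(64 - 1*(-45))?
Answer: -17000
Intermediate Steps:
y = -114 (y = -5 - (64 - 1*(-45)) = -5 - (64 + 45) = -5 - 1*109 = -5 - 109 = -114)
(t(-10, 8) + y)*136 = (-11 - 114)*136 = -125*136 = -17000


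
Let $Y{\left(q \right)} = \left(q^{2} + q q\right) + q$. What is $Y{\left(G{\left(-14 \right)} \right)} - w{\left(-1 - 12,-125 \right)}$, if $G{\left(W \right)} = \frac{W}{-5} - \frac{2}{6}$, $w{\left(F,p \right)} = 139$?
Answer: $- \frac{27982}{225} \approx -124.36$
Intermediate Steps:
$G{\left(W \right)} = - \frac{1}{3} - \frac{W}{5}$ ($G{\left(W \right)} = W \left(- \frac{1}{5}\right) - \frac{1}{3} = - \frac{W}{5} - \frac{1}{3} = - \frac{1}{3} - \frac{W}{5}$)
$Y{\left(q \right)} = q + 2 q^{2}$ ($Y{\left(q \right)} = \left(q^{2} + q^{2}\right) + q = 2 q^{2} + q = q + 2 q^{2}$)
$Y{\left(G{\left(-14 \right)} \right)} - w{\left(-1 - 12,-125 \right)} = \left(- \frac{1}{3} - - \frac{14}{5}\right) \left(1 + 2 \left(- \frac{1}{3} - - \frac{14}{5}\right)\right) - 139 = \left(- \frac{1}{3} + \frac{14}{5}\right) \left(1 + 2 \left(- \frac{1}{3} + \frac{14}{5}\right)\right) - 139 = \frac{37 \left(1 + 2 \cdot \frac{37}{15}\right)}{15} - 139 = \frac{37 \left(1 + \frac{74}{15}\right)}{15} - 139 = \frac{37}{15} \cdot \frac{89}{15} - 139 = \frac{3293}{225} - 139 = - \frac{27982}{225}$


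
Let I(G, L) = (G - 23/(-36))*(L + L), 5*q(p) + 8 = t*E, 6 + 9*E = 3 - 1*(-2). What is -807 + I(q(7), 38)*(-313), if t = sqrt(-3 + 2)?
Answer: 992516/45 + 23788*I/45 ≈ 22056.0 + 528.62*I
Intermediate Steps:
t = I (t = sqrt(-1) = I ≈ 1.0*I)
E = -1/9 (E = -2/3 + (3 - 1*(-2))/9 = -2/3 + (3 + 2)/9 = -2/3 + (1/9)*5 = -2/3 + 5/9 = -1/9 ≈ -0.11111)
q(p) = -8/5 - I/45 (q(p) = -8/5 + (I*(-1/9))/5 = -8/5 + (-I/9)/5 = -8/5 - I/45)
I(G, L) = 2*L*(23/36 + G) (I(G, L) = (G - 23*(-1/36))*(2*L) = (G + 23/36)*(2*L) = (23/36 + G)*(2*L) = 2*L*(23/36 + G))
-807 + I(q(7), 38)*(-313) = -807 + ((1/18)*38*(23 + 36*(-8/5 - I/45)))*(-313) = -807 + ((1/18)*38*(23 + (-288/5 - 4*I/5)))*(-313) = -807 + ((1/18)*38*(-173/5 - 4*I/5))*(-313) = -807 + (-3287/45 - 76*I/45)*(-313) = -807 + (1028831/45 + 23788*I/45) = 992516/45 + 23788*I/45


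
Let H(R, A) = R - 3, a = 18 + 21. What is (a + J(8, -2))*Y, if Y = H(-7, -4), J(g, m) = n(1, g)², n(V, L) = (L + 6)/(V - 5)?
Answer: -1025/2 ≈ -512.50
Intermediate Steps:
n(V, L) = (6 + L)/(-5 + V)
J(g, m) = (-3/2 - g/4)² (J(g, m) = ((6 + g)/(-5 + 1))² = ((6 + g)/(-4))² = (-(6 + g)/4)² = (-3/2 - g/4)²)
a = 39
H(R, A) = -3 + R
Y = -10 (Y = -3 - 7 = -10)
(a + J(8, -2))*Y = (39 + (6 + 8)²/16)*(-10) = (39 + (1/16)*14²)*(-10) = (39 + (1/16)*196)*(-10) = (39 + 49/4)*(-10) = (205/4)*(-10) = -1025/2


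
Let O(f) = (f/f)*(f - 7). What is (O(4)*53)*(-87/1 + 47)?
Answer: 6360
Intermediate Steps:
O(f) = -7 + f (O(f) = 1*(-7 + f) = -7 + f)
(O(4)*53)*(-87/1 + 47) = ((-7 + 4)*53)*(-87/1 + 47) = (-3*53)*(-87*1 + 47) = -159*(-87 + 47) = -159*(-40) = 6360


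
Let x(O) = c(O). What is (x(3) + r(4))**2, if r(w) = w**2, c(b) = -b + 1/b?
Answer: 1600/9 ≈ 177.78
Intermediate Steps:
c(b) = 1/b - b
x(O) = 1/O - O
(x(3) + r(4))**2 = ((1/3 - 1*3) + 4**2)**2 = ((1/3 - 3) + 16)**2 = (-8/3 + 16)**2 = (40/3)**2 = 1600/9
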